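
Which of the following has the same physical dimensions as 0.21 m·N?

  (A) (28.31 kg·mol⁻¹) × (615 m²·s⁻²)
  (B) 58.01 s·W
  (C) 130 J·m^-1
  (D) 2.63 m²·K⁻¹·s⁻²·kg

(B)

Reference: N·m = kg·m·s⁻²·m = kg·m²·s⁻².
Each option:
  (A) [kg·mol⁻¹] · [m²·s⁻²] = kg·m²·s⁻²·mol⁻¹
  (B) W·s = J·s⁻¹·s = kg·m²·s⁻²  ← same
  (C) J·m⁻¹ = N·m·m⁻¹ = kg·m·s⁻²
  (D) kg·m²·s⁻²·K⁻¹
Only (B) matches kg·m²·s⁻².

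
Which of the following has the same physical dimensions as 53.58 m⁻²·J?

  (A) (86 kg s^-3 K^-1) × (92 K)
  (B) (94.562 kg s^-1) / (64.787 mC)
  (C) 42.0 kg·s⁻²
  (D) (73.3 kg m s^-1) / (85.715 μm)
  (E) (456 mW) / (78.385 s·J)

Reference: J·m⁻² = N·m·m⁻² = kg·s⁻².
Each option:
  (A) [kg·s⁻³·K⁻¹] · [K] = kg·s⁻³
  (B) [kg·s⁻¹] / [s·A] = kg·s⁻²·A⁻¹
  (C) kg·s⁻²  ← same
  (D) [kg·m·s⁻¹] / [m] = kg·s⁻¹
  (E) [kg·m²·s⁻³] / [kg·m²·s⁻¹] = s⁻²
Only (C) matches kg·s⁻².

(C)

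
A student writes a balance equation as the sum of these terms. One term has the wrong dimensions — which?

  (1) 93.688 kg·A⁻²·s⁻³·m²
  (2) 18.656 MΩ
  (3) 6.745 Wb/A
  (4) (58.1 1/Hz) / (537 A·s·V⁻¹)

Expand each in SI base units:
  (1) kg·m²·s⁻³·A⁻²
  (2) Ω = V·A⁻¹ = kg·m²·s⁻³·A⁻²
  (3) Wb·A⁻¹ = V·s·A⁻¹ = kg·m²·s⁻²·A⁻²
  (4) [s] / [kg⁻¹·m⁻²·s⁴·A²] = kg·m²·s⁻³·A⁻²
All reduce to kg·m²·s⁻³·A⁻² except (3), which is kg·m²·s⁻²·A⁻².

(3)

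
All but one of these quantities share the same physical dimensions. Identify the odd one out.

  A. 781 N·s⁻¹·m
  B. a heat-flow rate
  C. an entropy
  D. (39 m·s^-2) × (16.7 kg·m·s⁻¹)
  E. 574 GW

C.

Work out the base dimensions of each:
  A. N·m·s⁻¹ = kg·m·s⁻²·m·s⁻¹ = kg·m²·s⁻³
  B. [heat-flow rate] = kg·m²·s⁻³
  C. [entropy] = kg·m²·s⁻²·K⁻¹
  D. [m·s⁻²] · [kg·m·s⁻¹] = kg·m²·s⁻³
  E. W = J·s⁻¹ = kg·m²·s⁻³
All reduce to kg·m²·s⁻³ except C., which is kg·m²·s⁻²·K⁻¹.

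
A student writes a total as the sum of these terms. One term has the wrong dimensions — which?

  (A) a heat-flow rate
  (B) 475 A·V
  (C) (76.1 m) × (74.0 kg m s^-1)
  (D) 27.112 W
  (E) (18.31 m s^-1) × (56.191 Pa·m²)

(C)

Expand each in SI base units:
  (A) [heat-flow rate] = kg·m²·s⁻³
  (B) V·A = J·C⁻¹·A = kg·m²·s⁻³
  (C) [m] · [kg·m·s⁻¹] = kg·m²·s⁻¹
  (D) W = J·s⁻¹ = kg·m²·s⁻³
  (E) [m·s⁻¹] · [kg·m·s⁻²] = kg·m²·s⁻³
All reduce to kg·m²·s⁻³ except (C), which is kg·m²·s⁻¹.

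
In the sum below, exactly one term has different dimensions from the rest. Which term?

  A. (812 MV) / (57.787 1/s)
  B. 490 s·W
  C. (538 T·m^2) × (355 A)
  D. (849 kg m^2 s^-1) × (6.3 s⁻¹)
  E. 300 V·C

Expand each in SI base units:
  A. [kg·m²·s⁻³·A⁻¹] / [s⁻¹] = kg·m²·s⁻²·A⁻¹
  B. W·s = J·s⁻¹·s = kg·m²·s⁻²
  C. [kg·m²·s⁻²·A⁻¹] · [A] = kg·m²·s⁻²
  D. [kg·m²·s⁻¹] · [s⁻¹] = kg·m²·s⁻²
  E. C·V = s·A·J·C⁻¹ = kg·m²·s⁻²
All reduce to kg·m²·s⁻² except A., which is kg·m²·s⁻²·A⁻¹.

A.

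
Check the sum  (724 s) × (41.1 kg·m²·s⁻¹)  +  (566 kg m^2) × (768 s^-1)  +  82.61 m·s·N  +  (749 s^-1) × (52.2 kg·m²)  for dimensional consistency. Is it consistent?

Work out the base dimensions of each:
  (724 s) × (41.1 kg·m²·s⁻¹):  [s] · [kg·m²·s⁻¹] = kg·m²
  (566 kg m^2) × (768 s^-1):  [kg·m²] · [s⁻¹] = kg·m²·s⁻¹
  82.61 m·s·N:  N·m·s = kg·m·s⁻²·m·s = kg·m²·s⁻¹
  (749 s^-1) × (52.2 kg·m²):  [s⁻¹] · [kg·m²] = kg·m²·s⁻¹
The terms do not share a single dimension (kg·m² vs kg·m²·s⁻¹).

No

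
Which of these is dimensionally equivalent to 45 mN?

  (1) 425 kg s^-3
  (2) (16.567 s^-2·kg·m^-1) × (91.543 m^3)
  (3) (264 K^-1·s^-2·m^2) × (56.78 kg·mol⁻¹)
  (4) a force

Reference: N = kg·m·s⁻².
Each option:
  (1) kg·s⁻³
  (2) [kg·m⁻¹·s⁻²] · [m³] = kg·m²·s⁻²
  (3) [m²·s⁻²·K⁻¹] · [kg·mol⁻¹] = kg·m²·s⁻²·K⁻¹·mol⁻¹
  (4) [force] = kg·m·s⁻²  ← same
Only (4) matches kg·m·s⁻².

(4)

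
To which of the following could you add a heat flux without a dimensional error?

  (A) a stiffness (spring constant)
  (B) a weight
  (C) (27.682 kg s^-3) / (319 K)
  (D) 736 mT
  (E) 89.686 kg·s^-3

Reference: [heat flux] = kg·s⁻³.
Each option:
  (A) [stiffness (spring constant)] = kg·s⁻²
  (B) [weight] = kg·m·s⁻²
  (C) [kg·s⁻³] / [K] = kg·s⁻³·K⁻¹
  (D) T = Wb·m⁻² = kg·s⁻²·A⁻¹
  (E) kg·s⁻³  ← same
Only (E) matches kg·s⁻³.

(E)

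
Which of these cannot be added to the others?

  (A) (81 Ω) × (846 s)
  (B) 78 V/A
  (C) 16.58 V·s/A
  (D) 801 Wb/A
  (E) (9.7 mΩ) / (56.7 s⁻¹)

(B)

Reduce each to base SI dimensions:
  (A) [kg·m²·s⁻³·A⁻²] · [s] = kg·m²·s⁻²·A⁻²
  (B) V·A⁻¹ = J·C⁻¹·A⁻¹ = kg·m²·s⁻³·A⁻²
  (C) V·s·A⁻¹ = J·C⁻¹·s·A⁻¹ = kg·m²·s⁻²·A⁻²
  (D) Wb·A⁻¹ = V·s·A⁻¹ = kg·m²·s⁻²·A⁻²
  (E) [kg·m²·s⁻³·A⁻²] / [s⁻¹] = kg·m²·s⁻²·A⁻²
All reduce to kg·m²·s⁻²·A⁻² except (B), which is kg·m²·s⁻³·A⁻².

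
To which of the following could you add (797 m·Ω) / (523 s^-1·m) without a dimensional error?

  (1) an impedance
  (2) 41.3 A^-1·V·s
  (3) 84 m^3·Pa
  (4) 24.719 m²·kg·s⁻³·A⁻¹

(2)

Reference: [kg·m³·s⁻³·A⁻²] / [m·s⁻¹] = kg·m²·s⁻²·A⁻².
Each option:
  (1) [impedance] = kg·m²·s⁻³·A⁻²
  (2) V·s·A⁻¹ = J·C⁻¹·s·A⁻¹ = kg·m²·s⁻²·A⁻²  ← same
  (3) Pa·m³ = N·m⁻²·m³ = kg·m²·s⁻²
  (4) kg·m²·s⁻³·A⁻¹
Only (2) matches kg·m²·s⁻²·A⁻².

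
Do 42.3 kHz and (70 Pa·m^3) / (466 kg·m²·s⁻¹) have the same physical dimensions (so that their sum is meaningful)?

In SI base units:
  42.3 kHz:  Hz = s⁻¹
  (70 Pa·m^3) / (466 kg·m²·s⁻¹):  [kg·m²·s⁻²] / [kg·m²·s⁻¹] = s⁻¹
Both are s⁻¹, so they have the same dimensions and can be added.

Yes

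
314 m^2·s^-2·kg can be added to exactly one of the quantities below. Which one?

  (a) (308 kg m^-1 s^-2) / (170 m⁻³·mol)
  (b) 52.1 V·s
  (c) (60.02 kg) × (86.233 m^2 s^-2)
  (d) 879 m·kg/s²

(c)

Reference: kg·m²·s⁻².
Each option:
  (a) [kg·m⁻¹·s⁻²] / [m⁻³·mol] = kg·m²·s⁻²·mol⁻¹
  (b) V·s = J·C⁻¹·s = kg·m²·s⁻²·A⁻¹
  (c) [kg] · [m²·s⁻²] = kg·m²·s⁻²  ← same
  (d) kg·m·s⁻²
Only (c) matches kg·m²·s⁻².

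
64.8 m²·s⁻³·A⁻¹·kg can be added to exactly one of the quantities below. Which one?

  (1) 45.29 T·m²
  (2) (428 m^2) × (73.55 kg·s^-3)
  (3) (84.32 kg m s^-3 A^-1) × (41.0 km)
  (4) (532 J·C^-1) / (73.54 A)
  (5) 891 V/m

Reference: kg·m²·s⁻³·A⁻¹.
Each option:
  (1) T·m² = Wb·m⁻²·m² = kg·m²·s⁻²·A⁻¹
  (2) [m²] · [kg·s⁻³] = kg·m²·s⁻³
  (3) [kg·m·s⁻³·A⁻¹] · [m] = kg·m²·s⁻³·A⁻¹  ← same
  (4) [kg·m²·s⁻³·A⁻¹] / [A] = kg·m²·s⁻³·A⁻²
  (5) V·m⁻¹ = J·C⁻¹·m⁻¹ = kg·m·s⁻³·A⁻¹
Only (3) matches kg·m²·s⁻³·A⁻¹.

(3)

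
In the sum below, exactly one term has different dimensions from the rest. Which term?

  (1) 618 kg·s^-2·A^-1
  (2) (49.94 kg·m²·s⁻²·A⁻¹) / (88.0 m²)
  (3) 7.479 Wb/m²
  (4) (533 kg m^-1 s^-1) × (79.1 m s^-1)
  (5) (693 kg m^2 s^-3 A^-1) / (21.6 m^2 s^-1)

(4)

Expand each in SI base units:
  (1) kg·s⁻²·A⁻¹
  (2) [kg·m²·s⁻²·A⁻¹] / [m²] = kg·s⁻²·A⁻¹
  (3) Wb·m⁻² = V·s·m⁻² = kg·s⁻²·A⁻¹
  (4) [kg·m⁻¹·s⁻¹] · [m·s⁻¹] = kg·s⁻²
  (5) [kg·m²·s⁻³·A⁻¹] / [m²·s⁻¹] = kg·s⁻²·A⁻¹
All reduce to kg·s⁻²·A⁻¹ except (4), which is kg·s⁻².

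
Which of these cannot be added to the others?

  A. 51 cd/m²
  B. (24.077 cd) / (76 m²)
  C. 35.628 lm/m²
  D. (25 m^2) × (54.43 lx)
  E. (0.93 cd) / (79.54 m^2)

D.

Expand each in SI base units:
  A. cd·m⁻² = m⁻²·cd
  B. [cd] / [m²] = m⁻²·cd
  C. lm·m⁻² = cd·m⁻² = m⁻²·cd
  D. [m²] · [m⁻²·cd] = cd
  E. [cd] / [m²] = m⁻²·cd
All reduce to m⁻²·cd except D., which is cd.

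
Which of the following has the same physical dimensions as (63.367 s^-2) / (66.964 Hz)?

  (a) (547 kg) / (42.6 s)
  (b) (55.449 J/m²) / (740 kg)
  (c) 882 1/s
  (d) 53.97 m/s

(c)

Reference: [s⁻²] / [s⁻¹] = s⁻¹.
Each option:
  (a) [kg] / [s] = kg·s⁻¹
  (b) [kg·s⁻²] / [kg] = s⁻²
  (c) s⁻¹  ← same
  (d) m·s⁻¹
Only (c) matches s⁻¹.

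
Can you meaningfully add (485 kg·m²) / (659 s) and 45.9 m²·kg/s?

Yes

In SI base units:
  (485 kg·m²) / (659 s):  [kg·m²] / [s] = kg·m²·s⁻¹
  45.9 m²·kg/s:  kg·m²·s⁻¹
Both are kg·m²·s⁻¹, so they have the same dimensions and can be added.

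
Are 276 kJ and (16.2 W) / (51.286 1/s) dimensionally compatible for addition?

Yes

In SI base units:
  276 kJ:  J = N·m = kg·m²·s⁻²
  (16.2 W) / (51.286 1/s):  [kg·m²·s⁻³] / [s⁻¹] = kg·m²·s⁻²
Both are kg·m²·s⁻², so they have the same dimensions and can be added.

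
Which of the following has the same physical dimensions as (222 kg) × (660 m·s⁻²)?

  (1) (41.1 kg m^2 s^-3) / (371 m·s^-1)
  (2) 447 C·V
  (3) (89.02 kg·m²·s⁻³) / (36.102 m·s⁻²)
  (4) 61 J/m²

(1)

Reference: [kg] · [m·s⁻²] = kg·m·s⁻².
Each option:
  (1) [kg·m²·s⁻³] / [m·s⁻¹] = kg·m·s⁻²  ← same
  (2) C·V = s·A·J·C⁻¹ = kg·m²·s⁻²
  (3) [kg·m²·s⁻³] / [m·s⁻²] = kg·m·s⁻¹
  (4) J·m⁻² = N·m·m⁻² = kg·s⁻²
Only (1) matches kg·m·s⁻².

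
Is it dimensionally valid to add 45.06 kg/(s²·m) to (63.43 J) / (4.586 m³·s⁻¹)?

Dimensions:
  45.06 kg/(s²·m):  kg·m⁻¹·s⁻²
  (63.43 J) / (4.586 m³·s⁻¹):  [kg·m²·s⁻²] / [m³·s⁻¹] = kg·m⁻¹·s⁻¹
kg·m⁻¹·s⁻² ≠ kg·m⁻¹·s⁻¹, so they cannot be added.

No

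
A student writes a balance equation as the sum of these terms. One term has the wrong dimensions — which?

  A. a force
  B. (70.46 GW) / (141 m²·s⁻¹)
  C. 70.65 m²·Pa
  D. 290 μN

B.

Work out the base dimensions of each:
  A. [force] = kg·m·s⁻²
  B. [kg·m²·s⁻³] / [m²·s⁻¹] = kg·s⁻²
  C. Pa·m² = N·m⁻²·m² = kg·m·s⁻²
  D. N = kg·m·s⁻²
All reduce to kg·m·s⁻² except B., which is kg·s⁻².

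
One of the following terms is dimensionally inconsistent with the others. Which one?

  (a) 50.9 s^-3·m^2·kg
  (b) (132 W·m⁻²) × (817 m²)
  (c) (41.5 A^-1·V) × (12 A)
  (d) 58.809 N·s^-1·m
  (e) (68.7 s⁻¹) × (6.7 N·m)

Dimensions:
  (a) kg·m²·s⁻³
  (b) [kg·s⁻³] · [m²] = kg·m²·s⁻³
  (c) [kg·m²·s⁻³·A⁻²] · [A] = kg·m²·s⁻³·A⁻¹
  (d) N·m·s⁻¹ = kg·m·s⁻²·m·s⁻¹ = kg·m²·s⁻³
  (e) [s⁻¹] · [kg·m²·s⁻²] = kg·m²·s⁻³
All reduce to kg·m²·s⁻³ except (c), which is kg·m²·s⁻³·A⁻¹.

(c)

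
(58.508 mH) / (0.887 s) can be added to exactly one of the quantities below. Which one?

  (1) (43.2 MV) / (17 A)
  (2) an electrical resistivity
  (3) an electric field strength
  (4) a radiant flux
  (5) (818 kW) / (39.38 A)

(1)

Reference: [kg·m²·s⁻²·A⁻²] / [s] = kg·m²·s⁻³·A⁻².
Each option:
  (1) [kg·m²·s⁻³·A⁻¹] / [A] = kg·m²·s⁻³·A⁻²  ← same
  (2) [electrical resistivity] = kg·m³·s⁻³·A⁻²
  (3) [electric field strength] = kg·m·s⁻³·A⁻¹
  (4) [radiant flux] = kg·m²·s⁻³
  (5) [kg·m²·s⁻³] / [A] = kg·m²·s⁻³·A⁻¹
Only (1) matches kg·m²·s⁻³·A⁻².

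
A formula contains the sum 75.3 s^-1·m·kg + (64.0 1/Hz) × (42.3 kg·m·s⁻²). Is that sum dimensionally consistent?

Yes

In SI base units:
  75.3 s^-1·m·kg:  kg·m·s⁻¹
  (64.0 1/Hz) × (42.3 kg·m·s⁻²):  [s] · [kg·m·s⁻²] = kg·m·s⁻¹
Both are kg·m·s⁻¹, so they have the same dimensions and can be added.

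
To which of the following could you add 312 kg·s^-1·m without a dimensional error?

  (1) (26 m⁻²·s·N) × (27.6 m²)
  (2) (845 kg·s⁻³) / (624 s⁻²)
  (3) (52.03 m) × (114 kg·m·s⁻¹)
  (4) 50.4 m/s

Reference: kg·m·s⁻¹.
Each option:
  (1) [kg·m⁻¹·s⁻¹] · [m²] = kg·m·s⁻¹  ← same
  (2) [kg·s⁻³] / [s⁻²] = kg·s⁻¹
  (3) [m] · [kg·m·s⁻¹] = kg·m²·s⁻¹
  (4) m·s⁻¹
Only (1) matches kg·m·s⁻¹.

(1)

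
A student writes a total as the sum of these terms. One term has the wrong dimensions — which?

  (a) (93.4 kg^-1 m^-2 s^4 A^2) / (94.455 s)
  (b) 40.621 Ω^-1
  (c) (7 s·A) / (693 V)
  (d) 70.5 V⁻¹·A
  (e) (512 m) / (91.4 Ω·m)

Dimensions:
  (a) [kg⁻¹·m⁻²·s⁴·A²] / [s] = kg⁻¹·m⁻²·s³·A²
  (b) Ω⁻¹ = (V·A⁻¹)⁻¹ = kg⁻¹·m⁻²·s³·A²
  (c) [s·A] / [kg·m²·s⁻³·A⁻¹] = kg⁻¹·m⁻²·s⁴·A²
  (d) A·V⁻¹ = A·(J·C⁻¹)⁻¹ = kg⁻¹·m⁻²·s³·A²
  (e) [m] / [kg·m³·s⁻³·A⁻²] = kg⁻¹·m⁻²·s³·A²
All reduce to kg⁻¹·m⁻²·s³·A² except (c), which is kg⁻¹·m⁻²·s⁴·A².

(c)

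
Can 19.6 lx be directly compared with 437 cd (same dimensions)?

No

Dimensions:
  19.6 lx:  lx = lm·m⁻² = m⁻²·cd
  437 cd:  cd
m⁻²·cd ≠ cd, so they cannot be added.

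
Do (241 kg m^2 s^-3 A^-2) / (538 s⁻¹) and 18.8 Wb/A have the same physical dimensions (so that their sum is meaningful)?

Reduce each to base SI dimensions:
  (241 kg m^2 s^-3 A^-2) / (538 s⁻¹):  [kg·m²·s⁻³·A⁻²] / [s⁻¹] = kg·m²·s⁻²·A⁻²
  18.8 Wb/A:  Wb·A⁻¹ = V·s·A⁻¹ = kg·m²·s⁻²·A⁻²
Both are kg·m²·s⁻²·A⁻², so they have the same dimensions and can be added.

Yes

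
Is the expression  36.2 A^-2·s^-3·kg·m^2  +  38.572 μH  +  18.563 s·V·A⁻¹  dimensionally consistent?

No

Expand each in SI base units:
  36.2 A^-2·s^-3·kg·m^2:  kg·m²·s⁻³·A⁻²
  38.572 μH:  H = V·s·A⁻¹ = kg·m²·s⁻²·A⁻²
  18.563 s·V·A⁻¹:  V·s·A⁻¹ = J·C⁻¹·s·A⁻¹ = kg·m²·s⁻²·A⁻²
The terms do not share a single dimension (kg·m²·s⁻²·A⁻² vs kg·m²·s⁻³·A⁻²).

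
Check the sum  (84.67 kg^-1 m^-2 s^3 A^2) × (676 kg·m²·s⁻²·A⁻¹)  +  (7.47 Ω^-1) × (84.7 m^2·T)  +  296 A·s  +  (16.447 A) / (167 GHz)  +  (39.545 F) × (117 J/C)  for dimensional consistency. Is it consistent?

Dimensions:
  (84.67 kg^-1 m^-2 s^3 A^2) × (676 kg·m²·s⁻²·A⁻¹):  [kg⁻¹·m⁻²·s³·A²] · [kg·m²·s⁻²·A⁻¹] = s·A
  (7.47 Ω^-1) × (84.7 m^2·T):  [kg⁻¹·m⁻²·s³·A²] · [kg·m²·s⁻²·A⁻¹] = s·A
  296 A·s:  A·s = s·A
  (16.447 A) / (167 GHz):  [A] / [s⁻¹] = s·A
  (39.545 F) × (117 J/C):  [kg⁻¹·m⁻²·s⁴·A²] · [kg·m²·s⁻³·A⁻¹] = s·A
Every term reduces to s·A.

Yes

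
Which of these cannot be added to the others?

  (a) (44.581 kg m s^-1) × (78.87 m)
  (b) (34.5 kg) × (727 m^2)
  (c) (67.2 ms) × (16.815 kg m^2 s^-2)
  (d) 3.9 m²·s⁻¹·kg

Work out the base dimensions of each:
  (a) [kg·m·s⁻¹] · [m] = kg·m²·s⁻¹
  (b) [kg] · [m²] = kg·m²
  (c) [s] · [kg·m²·s⁻²] = kg·m²·s⁻¹
  (d) kg·m²·s⁻¹
All reduce to kg·m²·s⁻¹ except (b), which is kg·m².

(b)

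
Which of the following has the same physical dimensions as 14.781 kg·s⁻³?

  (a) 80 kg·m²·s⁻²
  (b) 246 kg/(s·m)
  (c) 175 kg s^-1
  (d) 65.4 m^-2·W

(d)

Reference: kg·s⁻³.
Each option:
  (a) kg·m²·s⁻²
  (b) kg·m⁻¹·s⁻¹
  (c) kg·s⁻¹
  (d) W·m⁻² = J·s⁻¹·m⁻² = kg·s⁻³  ← same
Only (d) matches kg·s⁻³.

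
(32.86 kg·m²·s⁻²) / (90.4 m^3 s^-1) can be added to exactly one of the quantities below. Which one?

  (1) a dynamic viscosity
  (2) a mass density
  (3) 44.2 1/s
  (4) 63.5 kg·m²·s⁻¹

Reference: [kg·m²·s⁻²] / [m³·s⁻¹] = kg·m⁻¹·s⁻¹.
Each option:
  (1) [dynamic viscosity] = kg·m⁻¹·s⁻¹  ← same
  (2) [mass density] = kg·m⁻³
  (3) s⁻¹
  (4) kg·m²·s⁻¹
Only (1) matches kg·m⁻¹·s⁻¹.

(1)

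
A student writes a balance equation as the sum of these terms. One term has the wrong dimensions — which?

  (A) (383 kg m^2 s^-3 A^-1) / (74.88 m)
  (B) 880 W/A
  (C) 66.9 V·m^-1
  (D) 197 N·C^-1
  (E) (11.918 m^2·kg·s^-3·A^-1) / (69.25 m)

(B)

Work out the base dimensions of each:
  (A) [kg·m²·s⁻³·A⁻¹] / [m] = kg·m·s⁻³·A⁻¹
  (B) W·A⁻¹ = J·s⁻¹·A⁻¹ = kg·m²·s⁻³·A⁻¹
  (C) V·m⁻¹ = J·C⁻¹·m⁻¹ = kg·m·s⁻³·A⁻¹
  (D) N·C⁻¹ = kg·m·s⁻²·(s·A)⁻¹ = kg·m·s⁻³·A⁻¹
  (E) [kg·m²·s⁻³·A⁻¹] / [m] = kg·m·s⁻³·A⁻¹
All reduce to kg·m·s⁻³·A⁻¹ except (B), which is kg·m²·s⁻³·A⁻¹.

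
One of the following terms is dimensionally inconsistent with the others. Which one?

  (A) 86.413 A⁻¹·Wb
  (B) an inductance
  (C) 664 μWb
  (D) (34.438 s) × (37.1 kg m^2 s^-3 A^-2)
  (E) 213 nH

(C)

Work out the base dimensions of each:
  (A) Wb·A⁻¹ = V·s·A⁻¹ = kg·m²·s⁻²·A⁻²
  (B) [inductance] = kg·m²·s⁻²·A⁻²
  (C) Wb = V·s = kg·m²·s⁻²·A⁻¹
  (D) [s] · [kg·m²·s⁻³·A⁻²] = kg·m²·s⁻²·A⁻²
  (E) H = V·s·A⁻¹ = kg·m²·s⁻²·A⁻²
All reduce to kg·m²·s⁻²·A⁻² except (C), which is kg·m²·s⁻²·A⁻¹.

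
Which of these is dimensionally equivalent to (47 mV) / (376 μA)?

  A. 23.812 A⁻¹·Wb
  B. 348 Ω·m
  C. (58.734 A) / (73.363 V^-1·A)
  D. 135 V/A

D.

Reference: [kg·m²·s⁻³·A⁻¹] / [A] = kg·m²·s⁻³·A⁻².
Each option:
  A. Wb·A⁻¹ = V·s·A⁻¹ = kg·m²·s⁻²·A⁻²
  B. Ω·m = V·A⁻¹·m = kg·m³·s⁻³·A⁻²
  C. [A] / [kg⁻¹·m⁻²·s³·A²] = kg·m²·s⁻³·A⁻¹
  D. V·A⁻¹ = J·C⁻¹·A⁻¹ = kg·m²·s⁻³·A⁻²  ← same
Only D. matches kg·m²·s⁻³·A⁻².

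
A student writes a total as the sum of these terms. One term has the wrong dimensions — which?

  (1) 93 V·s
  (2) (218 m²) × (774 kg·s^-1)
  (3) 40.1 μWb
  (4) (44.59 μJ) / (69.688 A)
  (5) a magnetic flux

(2)

Work out the base dimensions of each:
  (1) V·s = J·C⁻¹·s = kg·m²·s⁻²·A⁻¹
  (2) [m²] · [kg·s⁻¹] = kg·m²·s⁻¹
  (3) Wb = V·s = kg·m²·s⁻²·A⁻¹
  (4) [kg·m²·s⁻²] / [A] = kg·m²·s⁻²·A⁻¹
  (5) [magnetic flux] = kg·m²·s⁻²·A⁻¹
All reduce to kg·m²·s⁻²·A⁻¹ except (2), which is kg·m²·s⁻¹.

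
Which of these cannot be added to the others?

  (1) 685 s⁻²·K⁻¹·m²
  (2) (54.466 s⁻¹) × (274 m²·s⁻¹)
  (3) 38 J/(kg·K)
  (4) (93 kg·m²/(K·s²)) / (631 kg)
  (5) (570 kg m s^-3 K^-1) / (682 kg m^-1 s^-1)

(2)

Dimensions:
  (1) m²·s⁻²·K⁻¹
  (2) [s⁻¹] · [m²·s⁻¹] = m²·s⁻²
  (3) J·kg⁻¹·K⁻¹ = N·m·kg⁻¹·K⁻¹ = m²·s⁻²·K⁻¹
  (4) [kg·m²·s⁻²·K⁻¹] / [kg] = m²·s⁻²·K⁻¹
  (5) [kg·m·s⁻³·K⁻¹] / [kg·m⁻¹·s⁻¹] = m²·s⁻²·K⁻¹
All reduce to m²·s⁻²·K⁻¹ except (2), which is m²·s⁻².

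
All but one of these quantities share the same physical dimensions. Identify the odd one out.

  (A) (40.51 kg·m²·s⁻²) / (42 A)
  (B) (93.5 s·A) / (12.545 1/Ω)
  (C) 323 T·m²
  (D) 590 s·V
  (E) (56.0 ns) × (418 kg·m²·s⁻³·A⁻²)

Reduce each to base SI dimensions:
  (A) [kg·m²·s⁻²] / [A] = kg·m²·s⁻²·A⁻¹
  (B) [s·A] / [kg⁻¹·m⁻²·s³·A²] = kg·m²·s⁻²·A⁻¹
  (C) T·m² = Wb·m⁻²·m² = kg·m²·s⁻²·A⁻¹
  (D) V·s = J·C⁻¹·s = kg·m²·s⁻²·A⁻¹
  (E) [s] · [kg·m²·s⁻³·A⁻²] = kg·m²·s⁻²·A⁻²
All reduce to kg·m²·s⁻²·A⁻¹ except (E), which is kg·m²·s⁻²·A⁻².

(E)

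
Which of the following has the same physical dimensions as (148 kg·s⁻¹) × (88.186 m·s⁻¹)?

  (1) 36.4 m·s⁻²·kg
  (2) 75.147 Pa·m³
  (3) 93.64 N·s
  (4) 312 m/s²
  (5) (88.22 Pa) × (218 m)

(1)

Reference: [kg·s⁻¹] · [m·s⁻¹] = kg·m·s⁻².
Each option:
  (1) kg·m·s⁻²  ← same
  (2) Pa·m³ = N·m⁻²·m³ = kg·m²·s⁻²
  (3) N·s = kg·m·s⁻²·s = kg·m·s⁻¹
  (4) m·s⁻²
  (5) [kg·m⁻¹·s⁻²] · [m] = kg·s⁻²
Only (1) matches kg·m·s⁻².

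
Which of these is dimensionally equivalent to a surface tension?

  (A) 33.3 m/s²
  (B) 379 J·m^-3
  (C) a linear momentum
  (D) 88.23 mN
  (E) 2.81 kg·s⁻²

(E)

Reference: [surface tension] = kg·s⁻².
Each option:
  (A) m·s⁻²
  (B) J·m⁻³ = N·m·m⁻³ = kg·m⁻¹·s⁻²
  (C) [linear momentum] = kg·m·s⁻¹
  (D) N = kg·m·s⁻²
  (E) kg·s⁻²  ← same
Only (E) matches kg·s⁻².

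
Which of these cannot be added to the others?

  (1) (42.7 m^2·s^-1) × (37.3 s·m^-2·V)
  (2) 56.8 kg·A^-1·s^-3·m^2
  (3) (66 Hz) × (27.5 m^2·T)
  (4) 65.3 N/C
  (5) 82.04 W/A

(4)

Reduce each to base SI dimensions:
  (1) [m²·s⁻¹] · [kg·s⁻²·A⁻¹] = kg·m²·s⁻³·A⁻¹
  (2) kg·m²·s⁻³·A⁻¹
  (3) [s⁻¹] · [kg·m²·s⁻²·A⁻¹] = kg·m²·s⁻³·A⁻¹
  (4) N·C⁻¹ = kg·m·s⁻²·(s·A)⁻¹ = kg·m·s⁻³·A⁻¹
  (5) W·A⁻¹ = J·s⁻¹·A⁻¹ = kg·m²·s⁻³·A⁻¹
All reduce to kg·m²·s⁻³·A⁻¹ except (4), which is kg·m·s⁻³·A⁻¹.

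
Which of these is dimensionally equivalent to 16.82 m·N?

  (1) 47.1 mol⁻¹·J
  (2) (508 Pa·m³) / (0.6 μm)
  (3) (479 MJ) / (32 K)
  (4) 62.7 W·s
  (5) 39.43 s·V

Reference: N·m = kg·m·s⁻²·m = kg·m²·s⁻².
Each option:
  (1) J·mol⁻¹ = N·m·mol⁻¹ = kg·m²·s⁻²·mol⁻¹
  (2) [kg·m²·s⁻²] / [m] = kg·m·s⁻²
  (3) [kg·m²·s⁻²] / [K] = kg·m²·s⁻²·K⁻¹
  (4) W·s = J·s⁻¹·s = kg·m²·s⁻²  ← same
  (5) V·s = J·C⁻¹·s = kg·m²·s⁻²·A⁻¹
Only (4) matches kg·m²·s⁻².

(4)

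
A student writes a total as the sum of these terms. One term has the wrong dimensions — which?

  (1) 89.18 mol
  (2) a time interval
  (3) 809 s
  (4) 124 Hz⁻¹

Expand each in SI base units:
  (1) mol
  (2) [time interval] = s
  (3) s
  (4) Hz⁻¹ = (s⁻¹)⁻¹ = s
All reduce to s except (1), which is mol.

(1)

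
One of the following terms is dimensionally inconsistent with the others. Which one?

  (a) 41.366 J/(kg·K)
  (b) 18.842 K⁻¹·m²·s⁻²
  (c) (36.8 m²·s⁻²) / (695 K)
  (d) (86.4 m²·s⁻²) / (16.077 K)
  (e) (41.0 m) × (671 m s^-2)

Work out the base dimensions of each:
  (a) J·kg⁻¹·K⁻¹ = N·m·kg⁻¹·K⁻¹ = m²·s⁻²·K⁻¹
  (b) m²·s⁻²·K⁻¹
  (c) [m²·s⁻²] / [K] = m²·s⁻²·K⁻¹
  (d) [m²·s⁻²] / [K] = m²·s⁻²·K⁻¹
  (e) [m] · [m·s⁻²] = m²·s⁻²
All reduce to m²·s⁻²·K⁻¹ except (e), which is m²·s⁻².

(e)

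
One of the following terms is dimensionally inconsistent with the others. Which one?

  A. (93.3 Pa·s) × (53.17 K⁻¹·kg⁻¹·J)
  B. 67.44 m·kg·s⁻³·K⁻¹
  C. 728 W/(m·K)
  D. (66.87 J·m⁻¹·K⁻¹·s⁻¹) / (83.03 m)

D.

In SI base units:
  A. [kg·m⁻¹·s⁻¹] · [m²·s⁻²·K⁻¹] = kg·m·s⁻³·K⁻¹
  B. kg·m·s⁻³·K⁻¹
  C. W·m⁻¹·K⁻¹ = J·s⁻¹·m⁻¹·K⁻¹ = kg·m·s⁻³·K⁻¹
  D. [kg·m·s⁻³·K⁻¹] / [m] = kg·s⁻³·K⁻¹
All reduce to kg·m·s⁻³·K⁻¹ except D., which is kg·s⁻³·K⁻¹.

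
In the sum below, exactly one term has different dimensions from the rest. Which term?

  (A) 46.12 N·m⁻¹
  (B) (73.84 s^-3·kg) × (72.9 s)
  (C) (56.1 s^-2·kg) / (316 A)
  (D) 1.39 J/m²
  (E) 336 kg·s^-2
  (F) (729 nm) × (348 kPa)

(C)

Dimensions:
  (A) N·m⁻¹ = kg·m·s⁻²·m⁻¹ = kg·s⁻²
  (B) [kg·s⁻³] · [s] = kg·s⁻²
  (C) [kg·s⁻²] / [A] = kg·s⁻²·A⁻¹
  (D) J·m⁻² = N·m·m⁻² = kg·s⁻²
  (E) kg·s⁻²
  (F) [m] · [kg·m⁻¹·s⁻²] = kg·s⁻²
All reduce to kg·s⁻² except (C), which is kg·s⁻²·A⁻¹.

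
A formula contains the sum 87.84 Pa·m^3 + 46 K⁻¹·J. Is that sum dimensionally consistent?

No

Reduce each to base SI dimensions:
  87.84 Pa·m^3:  Pa·m³ = N·m⁻²·m³ = kg·m²·s⁻²
  46 K⁻¹·J:  J·K⁻¹ = N·m·K⁻¹ = kg·m²·s⁻²·K⁻¹
kg·m²·s⁻² ≠ kg·m²·s⁻²·K⁻¹, so they cannot be added.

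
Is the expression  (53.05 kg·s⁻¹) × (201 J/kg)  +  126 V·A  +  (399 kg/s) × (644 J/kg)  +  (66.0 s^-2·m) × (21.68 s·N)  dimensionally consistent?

Yes

Expand each in SI base units:
  (53.05 kg·s⁻¹) × (201 J/kg):  [kg·s⁻¹] · [m²·s⁻²] = kg·m²·s⁻³
  126 V·A:  V·A = J·C⁻¹·A = kg·m²·s⁻³
  (399 kg/s) × (644 J/kg):  [kg·s⁻¹] · [m²·s⁻²] = kg·m²·s⁻³
  (66.0 s^-2·m) × (21.68 s·N):  [m·s⁻²] · [kg·m·s⁻¹] = kg·m²·s⁻³
Every term reduces to kg·m²·s⁻³.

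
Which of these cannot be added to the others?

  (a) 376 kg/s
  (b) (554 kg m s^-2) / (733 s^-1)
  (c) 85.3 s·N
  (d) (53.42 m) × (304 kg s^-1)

In SI base units:
  (a) kg·s⁻¹
  (b) [kg·m·s⁻²] / [s⁻¹] = kg·m·s⁻¹
  (c) N·s = kg·m·s⁻²·s = kg·m·s⁻¹
  (d) [m] · [kg·s⁻¹] = kg·m·s⁻¹
All reduce to kg·m·s⁻¹ except (a), which is kg·s⁻¹.

(a)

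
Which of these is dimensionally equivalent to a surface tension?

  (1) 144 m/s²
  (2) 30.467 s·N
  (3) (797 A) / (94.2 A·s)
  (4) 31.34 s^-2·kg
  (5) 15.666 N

(4)

Reference: [surface tension] = kg·s⁻².
Each option:
  (1) m·s⁻²
  (2) N·s = kg·m·s⁻²·s = kg·m·s⁻¹
  (3) [A] / [s·A] = s⁻¹
  (4) kg·s⁻²  ← same
  (5) N = kg·m·s⁻²
Only (4) matches kg·s⁻².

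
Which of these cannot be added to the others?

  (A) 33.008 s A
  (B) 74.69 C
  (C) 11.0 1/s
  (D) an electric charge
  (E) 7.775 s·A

Reduce each to base SI dimensions:
  (A) s·A
  (B) C = s·A
  (C) s⁻¹
  (D) [electric charge] = s·A
  (E) A·s = s·A
All reduce to s·A except (C), which is s⁻¹.

(C)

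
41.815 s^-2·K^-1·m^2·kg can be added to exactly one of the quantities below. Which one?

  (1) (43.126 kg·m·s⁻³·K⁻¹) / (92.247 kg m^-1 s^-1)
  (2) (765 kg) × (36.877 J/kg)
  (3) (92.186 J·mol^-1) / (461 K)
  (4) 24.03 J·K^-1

Reference: kg·m²·s⁻²·K⁻¹.
Each option:
  (1) [kg·m·s⁻³·K⁻¹] / [kg·m⁻¹·s⁻¹] = m²·s⁻²·K⁻¹
  (2) [kg] · [m²·s⁻²] = kg·m²·s⁻²
  (3) [kg·m²·s⁻²·mol⁻¹] / [K] = kg·m²·s⁻²·K⁻¹·mol⁻¹
  (4) J·K⁻¹ = N·m·K⁻¹ = kg·m²·s⁻²·K⁻¹  ← same
Only (4) matches kg·m²·s⁻²·K⁻¹.

(4)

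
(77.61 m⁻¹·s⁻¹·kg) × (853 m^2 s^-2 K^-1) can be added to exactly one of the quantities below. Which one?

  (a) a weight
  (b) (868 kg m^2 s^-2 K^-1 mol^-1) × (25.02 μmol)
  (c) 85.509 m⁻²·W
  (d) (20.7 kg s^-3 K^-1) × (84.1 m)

(d)

Reference: [kg·m⁻¹·s⁻¹] · [m²·s⁻²·K⁻¹] = kg·m·s⁻³·K⁻¹.
Each option:
  (a) [weight] = kg·m·s⁻²
  (b) [kg·m²·s⁻²·K⁻¹·mol⁻¹] · [mol] = kg·m²·s⁻²·K⁻¹
  (c) W·m⁻² = J·s⁻¹·m⁻² = kg·s⁻³
  (d) [kg·s⁻³·K⁻¹] · [m] = kg·m·s⁻³·K⁻¹  ← same
Only (d) matches kg·m·s⁻³·K⁻¹.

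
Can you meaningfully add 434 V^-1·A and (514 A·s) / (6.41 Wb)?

In SI base units:
  434 V^-1·A:  A·V⁻¹ = A·(J·C⁻¹)⁻¹ = kg⁻¹·m⁻²·s³·A²
  (514 A·s) / (6.41 Wb):  [s·A] / [kg·m²·s⁻²·A⁻¹] = kg⁻¹·m⁻²·s³·A²
Both are kg⁻¹·m⁻²·s³·A², so they have the same dimensions and can be added.

Yes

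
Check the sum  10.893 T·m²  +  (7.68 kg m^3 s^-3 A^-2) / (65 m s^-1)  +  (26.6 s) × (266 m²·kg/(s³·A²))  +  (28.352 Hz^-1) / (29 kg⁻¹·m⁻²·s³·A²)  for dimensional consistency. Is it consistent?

Dimensions:
  10.893 T·m²:  T·m² = Wb·m⁻²·m² = kg·m²·s⁻²·A⁻¹
  (7.68 kg m^3 s^-3 A^-2) / (65 m s^-1):  [kg·m³·s⁻³·A⁻²] / [m·s⁻¹] = kg·m²·s⁻²·A⁻²
  (26.6 s) × (266 m²·kg/(s³·A²)):  [s] · [kg·m²·s⁻³·A⁻²] = kg·m²·s⁻²·A⁻²
  (28.352 Hz^-1) / (29 kg⁻¹·m⁻²·s³·A²):  [s] / [kg⁻¹·m⁻²·s³·A²] = kg·m²·s⁻²·A⁻²
The terms do not share a single dimension (kg·m²·s⁻²·A⁻² vs kg·m²·s⁻²·A⁻¹).

No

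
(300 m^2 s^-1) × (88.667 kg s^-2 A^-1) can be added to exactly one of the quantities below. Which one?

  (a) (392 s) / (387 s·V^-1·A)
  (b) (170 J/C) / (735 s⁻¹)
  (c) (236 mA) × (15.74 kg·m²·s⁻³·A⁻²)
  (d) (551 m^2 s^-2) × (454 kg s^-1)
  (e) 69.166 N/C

Reference: [m²·s⁻¹] · [kg·s⁻²·A⁻¹] = kg·m²·s⁻³·A⁻¹.
Each option:
  (a) [s] / [kg⁻¹·m⁻²·s⁴·A²] = kg·m²·s⁻³·A⁻²
  (b) [kg·m²·s⁻³·A⁻¹] / [s⁻¹] = kg·m²·s⁻²·A⁻¹
  (c) [A] · [kg·m²·s⁻³·A⁻²] = kg·m²·s⁻³·A⁻¹  ← same
  (d) [m²·s⁻²] · [kg·s⁻¹] = kg·m²·s⁻³
  (e) N·C⁻¹ = kg·m·s⁻²·(s·A)⁻¹ = kg·m·s⁻³·A⁻¹
Only (c) matches kg·m²·s⁻³·A⁻¹.

(c)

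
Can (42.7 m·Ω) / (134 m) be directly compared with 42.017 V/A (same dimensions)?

Reduce each to base SI dimensions:
  (42.7 m·Ω) / (134 m):  [kg·m³·s⁻³·A⁻²] / [m] = kg·m²·s⁻³·A⁻²
  42.017 V/A:  V·A⁻¹ = J·C⁻¹·A⁻¹ = kg·m²·s⁻³·A⁻²
Both are kg·m²·s⁻³·A⁻², so they have the same dimensions and can be added.

Yes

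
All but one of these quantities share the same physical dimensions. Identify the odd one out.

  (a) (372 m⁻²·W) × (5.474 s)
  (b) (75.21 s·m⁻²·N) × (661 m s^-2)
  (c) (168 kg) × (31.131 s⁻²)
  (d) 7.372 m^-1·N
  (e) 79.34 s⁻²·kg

Expand each in SI base units:
  (a) [kg·s⁻³] · [s] = kg·s⁻²
  (b) [kg·m⁻¹·s⁻¹] · [m·s⁻²] = kg·s⁻³
  (c) [kg] · [s⁻²] = kg·s⁻²
  (d) N·m⁻¹ = kg·m·s⁻²·m⁻¹ = kg·s⁻²
  (e) kg·s⁻²
All reduce to kg·s⁻² except (b), which is kg·s⁻³.

(b)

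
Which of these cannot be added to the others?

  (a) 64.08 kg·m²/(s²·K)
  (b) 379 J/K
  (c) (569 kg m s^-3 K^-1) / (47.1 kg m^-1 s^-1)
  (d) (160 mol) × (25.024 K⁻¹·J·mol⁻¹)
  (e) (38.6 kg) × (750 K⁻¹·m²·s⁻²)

Reduce each to base SI dimensions:
  (a) kg·m²·s⁻²·K⁻¹
  (b) J·K⁻¹ = N·m·K⁻¹ = kg·m²·s⁻²·K⁻¹
  (c) [kg·m·s⁻³·K⁻¹] / [kg·m⁻¹·s⁻¹] = m²·s⁻²·K⁻¹
  (d) [mol] · [kg·m²·s⁻²·K⁻¹·mol⁻¹] = kg·m²·s⁻²·K⁻¹
  (e) [kg] · [m²·s⁻²·K⁻¹] = kg·m²·s⁻²·K⁻¹
All reduce to kg·m²·s⁻²·K⁻¹ except (c), which is m²·s⁻²·K⁻¹.

(c)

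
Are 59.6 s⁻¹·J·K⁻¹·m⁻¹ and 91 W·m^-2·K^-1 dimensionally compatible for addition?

No

Expand each in SI base units:
  59.6 s⁻¹·J·K⁻¹·m⁻¹:  J·s⁻¹·m⁻¹·K⁻¹ = N·m·s⁻¹·m⁻¹·K⁻¹ = kg·m·s⁻³·K⁻¹
  91 W·m^-2·K^-1:  W·m⁻²·K⁻¹ = J·s⁻¹·m⁻²·K⁻¹ = kg·s⁻³·K⁻¹
kg·m·s⁻³·K⁻¹ ≠ kg·s⁻³·K⁻¹, so they cannot be added.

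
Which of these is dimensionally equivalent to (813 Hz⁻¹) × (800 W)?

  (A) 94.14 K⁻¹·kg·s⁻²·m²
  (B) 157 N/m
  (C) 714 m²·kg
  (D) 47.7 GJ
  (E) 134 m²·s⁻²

(D)

Reference: [s] · [kg·m²·s⁻³] = kg·m²·s⁻².
Each option:
  (A) kg·m²·s⁻²·K⁻¹
  (B) N·m⁻¹ = kg·m·s⁻²·m⁻¹ = kg·s⁻²
  (C) kg·m²
  (D) J = N·m = kg·m²·s⁻²  ← same
  (E) m²·s⁻²
Only (D) matches kg·m²·s⁻².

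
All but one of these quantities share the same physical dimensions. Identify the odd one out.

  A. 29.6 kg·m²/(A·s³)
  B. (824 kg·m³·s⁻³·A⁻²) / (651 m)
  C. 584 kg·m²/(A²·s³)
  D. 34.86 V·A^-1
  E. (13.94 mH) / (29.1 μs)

In SI base units:
  A. kg·m²·s⁻³·A⁻¹
  B. [kg·m³·s⁻³·A⁻²] / [m] = kg·m²·s⁻³·A⁻²
  C. kg·m²·s⁻³·A⁻²
  D. V·A⁻¹ = J·C⁻¹·A⁻¹ = kg·m²·s⁻³·A⁻²
  E. [kg·m²·s⁻²·A⁻²] / [s] = kg·m²·s⁻³·A⁻²
All reduce to kg·m²·s⁻³·A⁻² except A., which is kg·m²·s⁻³·A⁻¹.

A.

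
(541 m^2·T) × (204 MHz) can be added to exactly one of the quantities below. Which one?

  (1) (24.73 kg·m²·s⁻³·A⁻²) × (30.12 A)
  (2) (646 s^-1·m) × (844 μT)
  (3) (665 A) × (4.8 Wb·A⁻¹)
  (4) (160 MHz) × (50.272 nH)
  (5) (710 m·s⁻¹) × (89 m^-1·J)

(1)

Reference: [kg·m²·s⁻²·A⁻¹] · [s⁻¹] = kg·m²·s⁻³·A⁻¹.
Each option:
  (1) [kg·m²·s⁻³·A⁻²] · [A] = kg·m²·s⁻³·A⁻¹  ← same
  (2) [m·s⁻¹] · [kg·s⁻²·A⁻¹] = kg·m·s⁻³·A⁻¹
  (3) [A] · [kg·m²·s⁻²·A⁻²] = kg·m²·s⁻²·A⁻¹
  (4) [s⁻¹] · [kg·m²·s⁻²·A⁻²] = kg·m²·s⁻³·A⁻²
  (5) [m·s⁻¹] · [kg·m·s⁻²] = kg·m²·s⁻³
Only (1) matches kg·m²·s⁻³·A⁻¹.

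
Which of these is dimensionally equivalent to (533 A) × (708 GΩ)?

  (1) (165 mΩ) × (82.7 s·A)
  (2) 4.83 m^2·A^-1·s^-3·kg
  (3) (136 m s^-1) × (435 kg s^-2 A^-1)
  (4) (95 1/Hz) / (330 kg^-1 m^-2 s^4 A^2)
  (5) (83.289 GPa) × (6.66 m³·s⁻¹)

Reference: [A] · [kg·m²·s⁻³·A⁻²] = kg·m²·s⁻³·A⁻¹.
Each option:
  (1) [kg·m²·s⁻³·A⁻²] · [s·A] = kg·m²·s⁻²·A⁻¹
  (2) kg·m²·s⁻³·A⁻¹  ← same
  (3) [m·s⁻¹] · [kg·s⁻²·A⁻¹] = kg·m·s⁻³·A⁻¹
  (4) [s] / [kg⁻¹·m⁻²·s⁴·A²] = kg·m²·s⁻³·A⁻²
  (5) [kg·m⁻¹·s⁻²] · [m³·s⁻¹] = kg·m²·s⁻³
Only (2) matches kg·m²·s⁻³·A⁻¹.

(2)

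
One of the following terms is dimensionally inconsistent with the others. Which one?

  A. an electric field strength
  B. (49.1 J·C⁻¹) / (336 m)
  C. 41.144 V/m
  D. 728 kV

In SI base units:
  A. [electric field strength] = kg·m·s⁻³·A⁻¹
  B. [kg·m²·s⁻³·A⁻¹] / [m] = kg·m·s⁻³·A⁻¹
  C. V·m⁻¹ = J·C⁻¹·m⁻¹ = kg·m·s⁻³·A⁻¹
  D. V = J·C⁻¹ = kg·m²·s⁻³·A⁻¹
All reduce to kg·m·s⁻³·A⁻¹ except D., which is kg·m²·s⁻³·A⁻¹.

D.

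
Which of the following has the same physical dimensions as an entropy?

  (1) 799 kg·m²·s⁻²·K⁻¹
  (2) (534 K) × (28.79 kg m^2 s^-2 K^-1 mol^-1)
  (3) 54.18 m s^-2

(1)

Reference: [entropy] = kg·m²·s⁻²·K⁻¹.
Each option:
  (1) kg·m²·s⁻²·K⁻¹  ← same
  (2) [K] · [kg·m²·s⁻²·K⁻¹·mol⁻¹] = kg·m²·s⁻²·mol⁻¹
  (3) m·s⁻²
Only (1) matches kg·m²·s⁻²·K⁻¹.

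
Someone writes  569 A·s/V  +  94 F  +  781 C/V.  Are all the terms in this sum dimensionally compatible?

In SI base units:
  569 A·s/V:  A·s·V⁻¹ = A·s·(J·C⁻¹)⁻¹ = kg⁻¹·m⁻²·s⁴·A²
  94 F:  F = C·V⁻¹ = kg⁻¹·m⁻²·s⁴·A²
  781 C/V:  C·V⁻¹ = s·A·(J·C⁻¹)⁻¹ = kg⁻¹·m⁻²·s⁴·A²
Every term reduces to kg⁻¹·m⁻²·s⁴·A².

Yes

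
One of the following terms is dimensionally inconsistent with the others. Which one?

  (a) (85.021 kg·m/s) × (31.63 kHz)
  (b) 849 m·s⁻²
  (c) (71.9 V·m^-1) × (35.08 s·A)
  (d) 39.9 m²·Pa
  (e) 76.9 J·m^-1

Dimensions:
  (a) [kg·m·s⁻¹] · [s⁻¹] = kg·m·s⁻²
  (b) m·s⁻²
  (c) [kg·m·s⁻³·A⁻¹] · [s·A] = kg·m·s⁻²
  (d) Pa·m² = N·m⁻²·m² = kg·m·s⁻²
  (e) J·m⁻¹ = N·m·m⁻¹ = kg·m·s⁻²
All reduce to kg·m·s⁻² except (b), which is m·s⁻².

(b)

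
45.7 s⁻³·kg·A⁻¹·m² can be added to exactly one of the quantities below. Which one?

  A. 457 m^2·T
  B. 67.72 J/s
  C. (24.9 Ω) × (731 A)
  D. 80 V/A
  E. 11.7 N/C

C.

Reference: kg·m²·s⁻³·A⁻¹.
Each option:
  A. T·m² = Wb·m⁻²·m² = kg·m²·s⁻²·A⁻¹
  B. J·s⁻¹ = N·m·s⁻¹ = kg·m²·s⁻³
  C. [kg·m²·s⁻³·A⁻²] · [A] = kg·m²·s⁻³·A⁻¹  ← same
  D. V·A⁻¹ = J·C⁻¹·A⁻¹ = kg·m²·s⁻³·A⁻²
  E. N·C⁻¹ = kg·m·s⁻²·(s·A)⁻¹ = kg·m·s⁻³·A⁻¹
Only C. matches kg·m²·s⁻³·A⁻¹.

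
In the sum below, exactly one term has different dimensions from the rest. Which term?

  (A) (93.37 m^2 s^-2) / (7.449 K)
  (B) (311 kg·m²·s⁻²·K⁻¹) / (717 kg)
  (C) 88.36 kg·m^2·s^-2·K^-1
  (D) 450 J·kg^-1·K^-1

(C)

Work out the base dimensions of each:
  (A) [m²·s⁻²] / [K] = m²·s⁻²·K⁻¹
  (B) [kg·m²·s⁻²·K⁻¹] / [kg] = m²·s⁻²·K⁻¹
  (C) kg·m²·s⁻²·K⁻¹
  (D) J·kg⁻¹·K⁻¹ = N·m·kg⁻¹·K⁻¹ = m²·s⁻²·K⁻¹
All reduce to m²·s⁻²·K⁻¹ except (C), which is kg·m²·s⁻²·K⁻¹.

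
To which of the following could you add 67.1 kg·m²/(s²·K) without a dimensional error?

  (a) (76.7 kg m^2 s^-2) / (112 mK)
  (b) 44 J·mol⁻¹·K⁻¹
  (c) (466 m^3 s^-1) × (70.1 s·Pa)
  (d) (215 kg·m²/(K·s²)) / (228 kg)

Reference: kg·m²·s⁻²·K⁻¹.
Each option:
  (a) [kg·m²·s⁻²] / [K] = kg·m²·s⁻²·K⁻¹  ← same
  (b) J·mol⁻¹·K⁻¹ = N·m·mol⁻¹·K⁻¹ = kg·m²·s⁻²·K⁻¹·mol⁻¹
  (c) [m³·s⁻¹] · [kg·m⁻¹·s⁻¹] = kg·m²·s⁻²
  (d) [kg·m²·s⁻²·K⁻¹] / [kg] = m²·s⁻²·K⁻¹
Only (a) matches kg·m²·s⁻²·K⁻¹.

(a)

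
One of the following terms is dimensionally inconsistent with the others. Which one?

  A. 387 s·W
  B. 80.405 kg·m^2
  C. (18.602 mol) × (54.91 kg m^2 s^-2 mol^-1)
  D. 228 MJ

In SI base units:
  A. W·s = J·s⁻¹·s = kg·m²·s⁻²
  B. kg·m²
  C. [mol] · [kg·m²·s⁻²·mol⁻¹] = kg·m²·s⁻²
  D. J = N·m = kg·m²·s⁻²
All reduce to kg·m²·s⁻² except B., which is kg·m².

B.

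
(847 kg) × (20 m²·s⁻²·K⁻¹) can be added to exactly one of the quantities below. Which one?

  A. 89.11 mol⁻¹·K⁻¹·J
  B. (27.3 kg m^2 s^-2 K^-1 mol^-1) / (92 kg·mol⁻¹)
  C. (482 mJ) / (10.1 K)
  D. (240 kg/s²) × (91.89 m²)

C.

Reference: [kg] · [m²·s⁻²·K⁻¹] = kg·m²·s⁻²·K⁻¹.
Each option:
  A. J·mol⁻¹·K⁻¹ = N·m·mol⁻¹·K⁻¹ = kg·m²·s⁻²·K⁻¹·mol⁻¹
  B. [kg·m²·s⁻²·K⁻¹·mol⁻¹] / [kg·mol⁻¹] = m²·s⁻²·K⁻¹
  C. [kg·m²·s⁻²] / [K] = kg·m²·s⁻²·K⁻¹  ← same
  D. [kg·s⁻²] · [m²] = kg·m²·s⁻²
Only C. matches kg·m²·s⁻²·K⁻¹.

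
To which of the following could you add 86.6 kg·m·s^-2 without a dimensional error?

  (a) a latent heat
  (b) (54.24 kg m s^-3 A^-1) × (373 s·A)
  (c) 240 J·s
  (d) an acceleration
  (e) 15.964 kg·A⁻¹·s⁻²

(b)

Reference: kg·m·s⁻².
Each option:
  (a) [latent heat] = m²·s⁻²
  (b) [kg·m·s⁻³·A⁻¹] · [s·A] = kg·m·s⁻²  ← same
  (c) J·s = N·m·s = kg·m²·s⁻¹
  (d) [acceleration] = m·s⁻²
  (e) kg·s⁻²·A⁻¹
Only (b) matches kg·m·s⁻².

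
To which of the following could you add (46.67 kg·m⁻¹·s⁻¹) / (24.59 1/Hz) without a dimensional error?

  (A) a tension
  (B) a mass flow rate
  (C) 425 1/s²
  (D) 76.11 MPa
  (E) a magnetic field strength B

(D)

Reference: [kg·m⁻¹·s⁻¹] / [s] = kg·m⁻¹·s⁻².
Each option:
  (A) [tension] = kg·m·s⁻²
  (B) [mass flow rate] = kg·s⁻¹
  (C) s⁻²
  (D) Pa = N·m⁻² = kg·m⁻¹·s⁻²  ← same
  (E) [magnetic field strength B] = kg·s⁻²·A⁻¹
Only (D) matches kg·m⁻¹·s⁻².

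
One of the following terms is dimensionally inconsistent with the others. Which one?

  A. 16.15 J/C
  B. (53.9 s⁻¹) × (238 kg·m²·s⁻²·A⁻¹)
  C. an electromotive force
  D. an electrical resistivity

Dimensions:
  A. J·C⁻¹ = N·m·(s·A)⁻¹ = kg·m²·s⁻³·A⁻¹
  B. [s⁻¹] · [kg·m²·s⁻²·A⁻¹] = kg·m²·s⁻³·A⁻¹
  C. [electromotive force] = kg·m²·s⁻³·A⁻¹
  D. [electrical resistivity] = kg·m³·s⁻³·A⁻²
All reduce to kg·m²·s⁻³·A⁻¹ except D., which is kg·m³·s⁻³·A⁻².

D.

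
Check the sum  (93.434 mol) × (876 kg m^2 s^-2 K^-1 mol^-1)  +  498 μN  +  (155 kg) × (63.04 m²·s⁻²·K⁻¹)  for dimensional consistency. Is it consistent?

In SI base units:
  (93.434 mol) × (876 kg m^2 s^-2 K^-1 mol^-1):  [mol] · [kg·m²·s⁻²·K⁻¹·mol⁻¹] = kg·m²·s⁻²·K⁻¹
  498 μN:  N = kg·m·s⁻²
  (155 kg) × (63.04 m²·s⁻²·K⁻¹):  [kg] · [m²·s⁻²·K⁻¹] = kg·m²·s⁻²·K⁻¹
The terms do not share a single dimension (kg·m²·s⁻²·K⁻¹ vs kg·m·s⁻²).

No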